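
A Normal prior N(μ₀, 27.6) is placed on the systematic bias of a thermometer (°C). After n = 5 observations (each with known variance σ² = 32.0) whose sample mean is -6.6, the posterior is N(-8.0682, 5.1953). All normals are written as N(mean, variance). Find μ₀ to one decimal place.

With known observation variance, the Normal–Normal posterior has precision τ_n = τ₀ + n/σ² and mean μ_n = (τ₀μ₀ + (n/σ²)x̄)/τ_n.
Here τ₀ = 1/27.6 = 0.036232 and τ_data = 5/32.0 = 0.156250, so τ_n = 0.192482.
Rearranging for μ₀: μ₀ = (μ_n·τ_n − τ_data·x̄)/τ₀ = (-8.0682·0.192482 − 0.156250·-6.6) / 0.036232 = -0.521733/0.036232 ≈ -14.4.

μ₀ = -14.4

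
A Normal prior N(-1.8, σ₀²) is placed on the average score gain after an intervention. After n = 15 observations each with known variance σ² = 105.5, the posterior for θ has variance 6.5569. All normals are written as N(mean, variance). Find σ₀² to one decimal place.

σ₀² = 96.8

For the Normal–Normal model with known σ², precisions add: τ_n = τ₀ + n/σ².
So 1/σ₀² = 1/6.5569 − 15/105.5 = 0.152511 − 0.142180 = 0.010331.
Hence σ₀² = 1/0.010331 ≈ 96.8.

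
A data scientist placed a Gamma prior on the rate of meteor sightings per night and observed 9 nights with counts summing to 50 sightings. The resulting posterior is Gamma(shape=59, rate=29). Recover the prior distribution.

A Gamma(α, β) prior (rate parametrization) on a Poisson rate with n observations summing to S gives posterior Gamma(α+S, β+n).
So α = 59 − 50 = 9 and β = 29 − 9 = 20.

Gamma(shape=9, rate=20)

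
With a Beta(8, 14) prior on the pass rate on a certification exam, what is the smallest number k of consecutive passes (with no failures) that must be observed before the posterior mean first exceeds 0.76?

After k passes and 0 failures the posterior is Beta(8+k, 14), with mean (8+k)/(8+14+k).
Set (8+k)/(22+k) > 0.76 and solve: k > (0.76·22 − 8)/(1 − 0.76) = 36.333.
The smallest integer exceeding 36.333 is 37.

k = 37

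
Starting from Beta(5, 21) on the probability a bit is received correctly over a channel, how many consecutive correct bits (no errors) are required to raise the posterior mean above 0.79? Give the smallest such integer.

k = 75

After k correct bits and 0 errors the posterior is Beta(5+k, 21), with mean (5+k)/(5+21+k).
Set (5+k)/(26+k) > 0.79 and solve: k > (0.79·26 − 5)/(1 − 0.79) = 74.000.
The smallest integer exceeding 74.000 is 75.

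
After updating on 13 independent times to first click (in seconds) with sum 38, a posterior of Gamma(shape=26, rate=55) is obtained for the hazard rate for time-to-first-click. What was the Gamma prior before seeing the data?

Gamma–exponential conjugacy: posterior shape = α + n, posterior rate = β + Σtᵢ.
So α = 26 − 13 = 13 and β = 55 − 38 = 17.

Gamma(shape=13, rate=17)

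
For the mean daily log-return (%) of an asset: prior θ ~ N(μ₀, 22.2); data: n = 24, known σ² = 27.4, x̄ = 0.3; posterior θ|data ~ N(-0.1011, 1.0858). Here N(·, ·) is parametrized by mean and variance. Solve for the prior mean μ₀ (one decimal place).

μ₀ = -7.9

The posterior mean is a precision-weighted average: μ_n = (τ₀μ₀ + τ_data·x̄)/(τ₀+τ_data), with τ₀=1/σ₀² and τ_data=n/σ².
Here τ₀ = 1/22.2 = 0.045045 and τ_data = 24/27.4 = 0.875912, so τ_n = 0.920957.
Rearranging for μ₀: μ₀ = (μ_n·τ_n − τ_data·x̄)/τ₀ = (-0.1011·0.920957 − 0.875912·0.3) / 0.045045 = -0.355882/0.045045 ≈ -7.9.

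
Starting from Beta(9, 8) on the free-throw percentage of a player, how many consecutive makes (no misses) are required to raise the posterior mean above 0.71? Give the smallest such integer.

After k makes and 0 misses the posterior is Beta(9+k, 8), with mean (9+k)/(9+8+k).
Set (9+k)/(17+k) > 0.71 and solve: k > (0.71·17 − 9)/(1 − 0.71) = 10.586.
The smallest integer exceeding 10.586 is 11.

k = 11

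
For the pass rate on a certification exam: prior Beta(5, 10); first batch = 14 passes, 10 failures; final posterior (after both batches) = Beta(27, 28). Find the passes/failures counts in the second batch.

8 passes and 8 failures

Because Beta–binomial updating is additive in the counts, the combined data contributed (α_post−α_prior, β_post−β_prior) successes and failures.
Total across both batches: 27−5=22 passes, 28−10=18 failures.
Subtract the first batch: 22−14=8 passes and 18−10=8 failures.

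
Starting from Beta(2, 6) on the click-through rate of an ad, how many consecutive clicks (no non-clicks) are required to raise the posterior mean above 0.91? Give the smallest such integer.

After k clicks and 0 non-clicks the posterior is Beta(2+k, 6), with mean (2+k)/(2+6+k).
Set (2+k)/(8+k) > 0.91 and solve: k > (0.91·8 − 2)/(1 − 0.91) = 58.667.
The smallest integer exceeding 58.667 is 59.

k = 59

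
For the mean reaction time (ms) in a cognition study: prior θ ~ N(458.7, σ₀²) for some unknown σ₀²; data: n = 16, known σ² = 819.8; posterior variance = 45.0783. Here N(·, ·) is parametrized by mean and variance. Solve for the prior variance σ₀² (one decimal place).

σ₀² = 375.0

For the Normal–Normal model with known σ², precisions add: τ_n = τ₀ + n/σ².
So 1/σ₀² = 1/45.0783 − 16/819.8 = 0.022184 − 0.019517 = 0.002667.
Hence σ₀² = 1/0.002667 ≈ 375.0.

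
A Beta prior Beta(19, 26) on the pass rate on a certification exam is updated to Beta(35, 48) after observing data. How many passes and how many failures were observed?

A Beta(α, β) prior with s successes and f failures in binomial data gives a Beta(α+s, β+f) posterior.
So s = 35 − 19 = 16 and f = 48 − 26 = 22.

16 passes and 22 failures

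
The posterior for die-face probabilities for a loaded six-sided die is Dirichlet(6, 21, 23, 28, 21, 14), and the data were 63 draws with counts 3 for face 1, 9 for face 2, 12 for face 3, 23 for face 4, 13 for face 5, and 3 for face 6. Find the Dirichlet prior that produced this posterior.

For a Dirichlet(α) prior with multinomial counts c, the posterior is Dirichlet(α + c) componentwise.
Subtract each count from the matching posterior parameter: 6−3=3, 21−9=12, 23−12=11, 28−23=5, 21−13=8, 14−3=11.

Dirichlet(3, 12, 11, 5, 8, 11)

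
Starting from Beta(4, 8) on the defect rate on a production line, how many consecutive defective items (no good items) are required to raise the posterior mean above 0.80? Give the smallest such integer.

k = 29

After k defective items and 0 good items the posterior is Beta(4+k, 8), with mean (4+k)/(4+8+k).
Set (4+k)/(12+k) > 0.80 and solve: k > (0.80·12 − 4)/(1 − 0.80) = 28.000.
The smallest integer exceeding 28.000 is 29.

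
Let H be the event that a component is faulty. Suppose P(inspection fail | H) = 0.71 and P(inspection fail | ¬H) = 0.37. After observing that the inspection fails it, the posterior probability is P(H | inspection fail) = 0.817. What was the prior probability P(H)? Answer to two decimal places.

P(H) = 0.70

In odds form, posterior odds = prior odds × likelihood ratio, so prior odds = posterior odds ÷ LR.
Posterior odds = 0.817/(1−0.817) = 4.4645. LR = 0.71/0.37 = 1.9189.
Prior odds = 4.4645/1.9189 = 2.3266, so P(H) = 2.3266/(1+2.3266) ≈ 0.70.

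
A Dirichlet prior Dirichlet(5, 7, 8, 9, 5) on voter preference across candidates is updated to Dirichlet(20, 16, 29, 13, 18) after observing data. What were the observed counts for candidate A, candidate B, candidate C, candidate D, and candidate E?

counts (15, 9, 21, 4, 13)

For a Dirichlet(α) prior with multinomial counts c, the posterior is Dirichlet(α + c) componentwise.
Counts are posterior − prior componentwise: 20−5=15, 16−7=9, 29−8=21, 13−9=4, 18−5=13.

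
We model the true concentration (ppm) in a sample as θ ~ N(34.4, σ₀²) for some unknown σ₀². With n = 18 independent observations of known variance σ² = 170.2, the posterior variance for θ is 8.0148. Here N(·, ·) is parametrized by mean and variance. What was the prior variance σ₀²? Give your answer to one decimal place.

Posterior precision equals prior precision plus data precision: 1/σ_n² = 1/σ₀² + n/σ².
So 1/σ₀² = 1/8.0148 − 18/170.2 = 0.124769 − 0.105758 = 0.019011.
Hence σ₀² = 1/0.019011 ≈ 52.6.

σ₀² = 52.6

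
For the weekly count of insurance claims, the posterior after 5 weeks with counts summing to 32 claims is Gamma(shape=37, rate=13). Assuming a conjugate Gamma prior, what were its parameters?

Gamma(shape=5, rate=8)

Gamma–Poisson conjugacy: posterior shape = α + Σxᵢ, posterior rate = β + n.
So α = 37 − 32 = 5 and β = 13 − 5 = 8.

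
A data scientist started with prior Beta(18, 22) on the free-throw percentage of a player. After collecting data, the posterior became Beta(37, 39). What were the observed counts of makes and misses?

A Beta(α, β) prior with s successes and f failures in binomial data gives a Beta(α+s, β+f) posterior.
So s = 37 − 18 = 19 and f = 39 − 22 = 17.

19 makes and 17 misses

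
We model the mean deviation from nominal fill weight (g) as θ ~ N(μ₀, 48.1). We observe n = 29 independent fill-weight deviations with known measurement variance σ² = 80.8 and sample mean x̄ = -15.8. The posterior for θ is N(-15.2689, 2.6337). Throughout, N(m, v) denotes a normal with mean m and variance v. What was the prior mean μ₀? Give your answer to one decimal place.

μ₀ = -6.1

With known observation variance, the Normal–Normal posterior has precision τ_n = τ₀ + n/σ² and mean μ_n = (τ₀μ₀ + (n/σ²)x̄)/τ_n.
Here τ₀ = 1/48.1 = 0.020790 and τ_data = 29/80.8 = 0.358911, so τ_n = 0.379701.
Rearranging for μ₀: μ₀ = (μ_n·τ_n − τ_data·x̄)/τ₀ = (-15.2689·0.379701 − 0.358911·-15.8) / 0.020790 = -0.126823/0.020790 ≈ -6.1.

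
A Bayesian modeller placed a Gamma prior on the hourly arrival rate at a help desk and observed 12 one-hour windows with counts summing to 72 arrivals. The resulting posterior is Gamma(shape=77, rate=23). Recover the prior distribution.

Gamma(shape=5, rate=11)

A Gamma(α, β) prior (rate parametrization) on a Poisson rate with n observations summing to S gives posterior Gamma(α+S, β+n).
So α = 77 − 72 = 5 and β = 23 − 12 = 11.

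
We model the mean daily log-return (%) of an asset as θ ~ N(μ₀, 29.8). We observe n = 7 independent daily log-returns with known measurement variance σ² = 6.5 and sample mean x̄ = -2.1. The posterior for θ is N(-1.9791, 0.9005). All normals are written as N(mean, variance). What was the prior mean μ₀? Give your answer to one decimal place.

μ₀ = 1.9

The posterior mean is a precision-weighted average: μ_n = (τ₀μ₀ + τ_data·x̄)/(τ₀+τ_data), with τ₀=1/σ₀² and τ_data=n/σ².
Here τ₀ = 1/29.8 = 0.033557 and τ_data = 7/6.5 = 1.076923, so τ_n = 1.110480.
Rearranging for μ₀: μ₀ = (μ_n·τ_n − τ_data·x̄)/τ₀ = (-1.9791·1.110480 − 1.076923·-2.1) / 0.033557 = 0.063787/0.033557 ≈ 1.9.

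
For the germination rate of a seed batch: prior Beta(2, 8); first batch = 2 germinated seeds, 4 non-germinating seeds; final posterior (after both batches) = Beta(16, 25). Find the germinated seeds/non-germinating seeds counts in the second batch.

Because Beta–binomial updating is additive in the counts, the combined data contributed (α_post−α_prior, β_post−β_prior) successes and failures.
Total across both batches: 16−2=14 germinated seeds, 25−8=17 non-germinating seeds.
Subtract the first batch: 14−2=12 germinated seeds and 17−4=13 non-germinating seeds.

12 germinated seeds and 13 non-germinating seeds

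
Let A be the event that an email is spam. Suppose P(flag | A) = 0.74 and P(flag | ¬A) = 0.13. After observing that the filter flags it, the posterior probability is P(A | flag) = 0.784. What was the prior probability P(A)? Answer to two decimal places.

Bayes' rule in odds form gives O(A|E) = O(A)·[P(E|A)/P(E|¬A)], hence O(A) = O(A|E)/LR.
Posterior odds = 0.784/(1−0.784) = 3.6296. LR = 0.74/0.13 = 5.6923.
Prior odds = 3.6296/5.6923 = 0.6376, so P(A) = 0.6376/(1+0.6376) ≈ 0.39.

P(A) = 0.39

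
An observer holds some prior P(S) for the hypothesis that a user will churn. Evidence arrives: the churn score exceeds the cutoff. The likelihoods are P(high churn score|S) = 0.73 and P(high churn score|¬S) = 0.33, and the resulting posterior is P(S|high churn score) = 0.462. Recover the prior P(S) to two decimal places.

P(S) = 0.28

In odds form, posterior odds = prior odds × likelihood ratio, so prior odds = posterior odds ÷ LR.
Posterior odds = 0.462/(1−0.462) = 0.8587. LR = 0.73/0.33 = 2.2121.
Prior odds = 0.8587/2.2121 = 0.3882, so P(S) = 0.3882/(1+0.3882) ≈ 0.28.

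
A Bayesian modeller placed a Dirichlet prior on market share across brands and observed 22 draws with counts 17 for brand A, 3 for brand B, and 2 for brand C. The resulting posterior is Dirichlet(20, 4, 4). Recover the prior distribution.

For a Dirichlet(α) prior with multinomial counts c, the posterior is Dirichlet(α + c) componentwise.
Subtract each count from the matching posterior parameter: 20−17=3, 4−3=1, 4−2=2.

Dirichlet(3, 1, 2)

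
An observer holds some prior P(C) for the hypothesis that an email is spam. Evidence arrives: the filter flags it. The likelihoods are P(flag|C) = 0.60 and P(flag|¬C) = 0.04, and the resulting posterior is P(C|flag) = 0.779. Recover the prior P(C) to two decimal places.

Bayes' rule in odds form gives O(C|E) = O(C)·[P(E|C)/P(E|¬C)], hence O(C) = O(C|E)/LR.
Posterior odds = 0.779/(1−0.779) = 3.5249. LR = 0.60/0.04 = 15.0000.
Prior odds = 3.5249/15.0000 = 0.2350, so P(C) = 0.2350/(1+0.2350) ≈ 0.19.

P(C) = 0.19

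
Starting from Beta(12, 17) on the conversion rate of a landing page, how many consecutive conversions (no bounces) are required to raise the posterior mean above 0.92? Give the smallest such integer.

After k conversions and 0 bounces the posterior is Beta(12+k, 17), with mean (12+k)/(12+17+k).
Set (12+k)/(29+k) > 0.92 and solve: k > (0.92·29 − 12)/(1 − 0.92) = 183.500.
The smallest integer exceeding 183.500 is 184, and checking k=184: (196)/(213) = 0.9202 > 0.92.

k = 184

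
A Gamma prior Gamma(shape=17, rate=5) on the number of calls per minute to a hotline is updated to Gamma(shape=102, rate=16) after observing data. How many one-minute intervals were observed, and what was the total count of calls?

n = 11 one-minute intervals with total 85 calls

A Gamma(α, β) prior (rate parametrization) on a Poisson rate with n observations summing to S gives posterior Gamma(α+S, β+n).
Matching: Σxᵢ = 102 − 17 = 85 and n = 16 − 5 = 11.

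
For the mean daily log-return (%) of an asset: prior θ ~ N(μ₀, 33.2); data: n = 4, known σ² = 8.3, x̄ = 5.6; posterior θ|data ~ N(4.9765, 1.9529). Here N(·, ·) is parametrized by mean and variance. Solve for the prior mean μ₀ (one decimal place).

μ₀ = -5.0

The posterior mean is a precision-weighted average: μ_n = (τ₀μ₀ + τ_data·x̄)/(τ₀+τ_data), with τ₀=1/σ₀² and τ_data=n/σ².
Here τ₀ = 1/33.2 = 0.030120 and τ_data = 4/8.3 = 0.481928, so τ_n = 0.512048.
Rearranging for μ₀: μ₀ = (μ_n·τ_n − τ_data·x̄)/τ₀ = (4.9765·0.512048 − 0.481928·5.6) / 0.030120 = -0.150590/0.030120 ≈ -5.0.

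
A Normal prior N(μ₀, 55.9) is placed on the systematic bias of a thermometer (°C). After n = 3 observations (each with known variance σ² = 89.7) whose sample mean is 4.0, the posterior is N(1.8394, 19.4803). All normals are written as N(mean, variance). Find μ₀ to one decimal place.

μ₀ = -2.2

The posterior mean is a precision-weighted average: μ_n = (τ₀μ₀ + τ_data·x̄)/(τ₀+τ_data), with τ₀=1/σ₀² and τ_data=n/σ².
Here τ₀ = 1/55.9 = 0.017889 and τ_data = 3/89.7 = 0.033445, so τ_n = 0.051334.
Rearranging for μ₀: μ₀ = (μ_n·τ_n − τ_data·x̄)/τ₀ = (1.8394·0.051334 − 0.033445·4.0) / 0.017889 = -0.039356/0.017889 ≈ -2.2.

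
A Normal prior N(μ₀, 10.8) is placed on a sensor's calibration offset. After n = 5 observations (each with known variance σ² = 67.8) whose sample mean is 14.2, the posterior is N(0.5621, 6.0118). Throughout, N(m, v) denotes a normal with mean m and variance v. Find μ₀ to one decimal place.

μ₀ = -10.3

With known observation variance, the Normal–Normal posterior has precision τ_n = τ₀ + n/σ² and mean μ_n = (τ₀μ₀ + (n/σ²)x̄)/τ_n.
Here τ₀ = 1/10.8 = 0.092593 and τ_data = 5/67.8 = 0.073746, so τ_n = 0.166339.
Rearranging for μ₀: μ₀ = (μ_n·τ_n − τ_data·x̄)/τ₀ = (0.5621·0.166339 − 0.073746·14.2) / 0.092593 = -0.953694/0.092593 ≈ -10.3.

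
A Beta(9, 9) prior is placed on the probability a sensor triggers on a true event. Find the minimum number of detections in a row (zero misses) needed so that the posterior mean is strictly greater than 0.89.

k = 64

After k detections and 0 misses the posterior is Beta(9+k, 9), with mean (9+k)/(9+9+k).
Set (9+k)/(18+k) > 0.89 and solve: k > (0.89·18 − 9)/(1 − 0.89) = 63.818.
The smallest integer exceeding 63.818 is 64, and checking k=64: (73)/(82) = 0.8902 > 0.89.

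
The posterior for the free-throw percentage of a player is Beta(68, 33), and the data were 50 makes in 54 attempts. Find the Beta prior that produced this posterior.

Beta(18, 29)

A Beta(α, β) prior with s successes and f failures in binomial data gives a Beta(α+s, β+f) posterior.
So α = 68 − 50 = 18 and β = 33 − 4 = 29.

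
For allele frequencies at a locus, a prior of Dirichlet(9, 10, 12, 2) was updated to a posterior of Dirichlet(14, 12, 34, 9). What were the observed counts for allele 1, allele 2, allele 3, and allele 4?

counts (5, 2, 22, 7)

For a Dirichlet(α) prior with multinomial counts c, the posterior is Dirichlet(α + c) componentwise.
Counts are posterior − prior componentwise: 14−9=5, 12−10=2, 34−12=22, 9−2=7.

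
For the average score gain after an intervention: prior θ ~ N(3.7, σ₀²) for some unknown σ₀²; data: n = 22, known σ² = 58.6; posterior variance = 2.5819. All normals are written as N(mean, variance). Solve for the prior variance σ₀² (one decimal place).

Posterior precision equals prior precision plus data precision: 1/σ_n² = 1/σ₀² + n/σ².
So 1/σ₀² = 1/2.5819 − 22/58.6 = 0.387312 − 0.375427 = 0.011885.
Hence σ₀² = 1/0.011885 ≈ 84.1.

σ₀² = 84.1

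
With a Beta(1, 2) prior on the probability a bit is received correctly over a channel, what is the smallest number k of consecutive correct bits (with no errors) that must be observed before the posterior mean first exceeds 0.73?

After k correct bits and 0 errors the posterior is Beta(1+k, 2), with mean (1+k)/(1+2+k).
Set (1+k)/(3+k) > 0.73 and solve: k > (0.73·3 − 1)/(1 − 0.73) = 4.407.
The smallest integer exceeding 4.407 is 5.

k = 5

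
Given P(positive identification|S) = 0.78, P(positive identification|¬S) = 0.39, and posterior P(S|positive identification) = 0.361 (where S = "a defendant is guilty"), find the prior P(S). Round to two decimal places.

P(S) = 0.22

Bayes' rule in odds form gives O(S|E) = O(S)·[P(E|S)/P(E|¬S)], hence O(S) = O(S|E)/LR.
Posterior odds = 0.361/(1−0.361) = 0.5649. LR = 0.78/0.39 = 2.0000.
Prior odds = 0.5649/2.0000 = 0.2824, so P(S) = 0.2824/(1+0.2824) ≈ 0.22.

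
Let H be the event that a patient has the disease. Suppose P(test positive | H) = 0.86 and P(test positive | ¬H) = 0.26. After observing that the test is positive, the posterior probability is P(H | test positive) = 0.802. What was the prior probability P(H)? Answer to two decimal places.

P(H) = 0.55

Bayes' rule in odds form gives O(H|E) = O(H)·[P(E|H)/P(E|¬H)], hence O(H) = O(H|E)/LR.
Posterior odds = 0.802/(1−0.802) = 4.0505. LR = 0.86/0.26 = 3.3077.
Prior odds = 4.0505/3.3077 = 1.2246, so P(H) = 1.2246/(1+1.2246) ≈ 0.55.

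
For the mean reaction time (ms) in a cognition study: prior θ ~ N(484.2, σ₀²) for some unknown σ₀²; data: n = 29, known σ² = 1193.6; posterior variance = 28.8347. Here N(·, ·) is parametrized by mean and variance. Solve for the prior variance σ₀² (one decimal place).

Posterior precision equals prior precision plus data precision: 1/σ_n² = 1/σ₀² + n/σ².
So 1/σ₀² = 1/28.8347 − 29/1193.6 = 0.034680 − 0.024296 = 0.010384.
Hence σ₀² = 1/0.010384 ≈ 96.3.

σ₀² = 96.3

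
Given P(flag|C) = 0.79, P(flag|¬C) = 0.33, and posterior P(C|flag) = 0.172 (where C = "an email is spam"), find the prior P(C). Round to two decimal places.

P(C) = 0.08

In odds form, posterior odds = prior odds × likelihood ratio, so prior odds = posterior odds ÷ LR.
Posterior odds = 0.172/(1−0.172) = 0.2077. LR = 0.79/0.33 = 2.3939.
Prior odds = 0.2077/2.3939 = 0.0868, so P(C) = 0.0868/(1+0.0868) ≈ 0.08.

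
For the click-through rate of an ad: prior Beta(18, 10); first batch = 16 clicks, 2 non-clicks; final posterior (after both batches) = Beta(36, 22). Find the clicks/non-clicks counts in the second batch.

2 clicks and 10 non-clicks

Because Beta–binomial updating is additive in the counts, the combined data contributed (α_post−α_prior, β_post−β_prior) successes and failures.
Total across both batches: 36−18=18 clicks, 22−10=12 non-clicks.
Subtract the first batch: 18−16=2 clicks and 12−2=10 non-clicks.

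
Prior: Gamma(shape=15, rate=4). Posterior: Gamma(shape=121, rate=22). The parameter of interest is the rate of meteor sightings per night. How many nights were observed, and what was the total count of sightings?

A Gamma(α, β) prior (rate parametrization) on a Poisson rate with n observations summing to S gives posterior Gamma(α+S, β+n).
Matching: Σxᵢ = 121 − 15 = 106 and n = 22 − 4 = 18.

n = 18 nights with total 106 sightings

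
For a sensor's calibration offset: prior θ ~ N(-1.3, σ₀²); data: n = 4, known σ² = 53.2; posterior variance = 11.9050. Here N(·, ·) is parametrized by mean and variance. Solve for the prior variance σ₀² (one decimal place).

Posterior precision equals prior precision plus data precision: 1/σ_n² = 1/σ₀² + n/σ².
So 1/σ₀² = 1/11.9050 − 4/53.2 = 0.083998 − 0.075188 = 0.008810.
Hence σ₀² = 1/0.008810 ≈ 113.5.

σ₀² = 113.5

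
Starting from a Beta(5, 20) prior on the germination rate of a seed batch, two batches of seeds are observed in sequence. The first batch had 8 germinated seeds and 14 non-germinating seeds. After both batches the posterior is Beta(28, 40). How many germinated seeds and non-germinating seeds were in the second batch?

Because Beta–binomial updating is additive in the counts, the combined data contributed (α_post−α_prior, β_post−β_prior) successes and failures.
Total across both batches: 28−5=23 germinated seeds, 40−20=20 non-germinating seeds.
Subtract the first batch: 23−8=15 germinated seeds and 20−14=6 non-germinating seeds.

15 germinated seeds and 6 non-germinating seeds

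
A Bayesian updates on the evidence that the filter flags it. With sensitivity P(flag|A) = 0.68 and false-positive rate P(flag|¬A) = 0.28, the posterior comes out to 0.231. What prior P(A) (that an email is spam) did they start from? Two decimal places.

P(A) = 0.11

In odds form, posterior odds = prior odds × likelihood ratio, so prior odds = posterior odds ÷ LR.
Posterior odds = 0.231/(1−0.231) = 0.3004. LR = 0.68/0.28 = 2.4286.
Prior odds = 0.3004/2.4286 = 0.1237, so P(A) = 0.1237/(1+0.1237) ≈ 0.11.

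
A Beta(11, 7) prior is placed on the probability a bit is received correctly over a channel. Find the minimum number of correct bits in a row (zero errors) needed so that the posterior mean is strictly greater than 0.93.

k = 83

After k correct bits and 0 errors the posterior is Beta(11+k, 7), with mean (11+k)/(11+7+k).
Set (11+k)/(18+k) > 0.93 and solve: k > (0.93·18 − 11)/(1 − 0.93) = 82.000.
The smallest integer exceeding 82.000 is 83, and checking k=83: (94)/(101) = 0.9307 > 0.93.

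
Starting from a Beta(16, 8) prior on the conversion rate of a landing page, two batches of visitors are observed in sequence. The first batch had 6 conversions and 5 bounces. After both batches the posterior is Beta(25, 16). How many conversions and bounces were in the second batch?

3 conversions and 3 bounces

Because Beta–binomial updating is additive in the counts, the combined data contributed (α_post−α_prior, β_post−β_prior) successes and failures.
Total across both batches: 25−16=9 conversions, 16−8=8 bounces.
Subtract the first batch: 9−6=3 conversions and 8−5=3 bounces.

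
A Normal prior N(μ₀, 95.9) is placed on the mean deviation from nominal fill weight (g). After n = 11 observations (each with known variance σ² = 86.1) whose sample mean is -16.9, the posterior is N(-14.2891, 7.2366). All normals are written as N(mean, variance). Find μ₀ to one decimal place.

μ₀ = 17.7

The posterior mean is a precision-weighted average: μ_n = (τ₀μ₀ + τ_data·x̄)/(τ₀+τ_data), with τ₀=1/σ₀² and τ_data=n/σ².
Here τ₀ = 1/95.9 = 0.010428 and τ_data = 11/86.1 = 0.127758, so τ_n = 0.138186.
Rearranging for μ₀: μ₀ = (μ_n·τ_n − τ_data·x̄)/τ₀ = (-14.2891·0.138186 − 0.127758·-16.9) / 0.010428 = 0.184557/0.010428 ≈ 17.7.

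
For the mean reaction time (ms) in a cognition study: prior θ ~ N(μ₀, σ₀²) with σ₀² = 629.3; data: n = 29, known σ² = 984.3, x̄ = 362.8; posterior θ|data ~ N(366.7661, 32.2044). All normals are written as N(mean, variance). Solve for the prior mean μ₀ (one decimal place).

With known observation variance, the Normal–Normal posterior has precision τ_n = τ₀ + n/σ² and mean μ_n = (τ₀μ₀ + (n/σ²)x̄)/τ_n.
Here τ₀ = 1/629.3 = 0.001589 and τ_data = 29/984.3 = 0.029463, so τ_n = 0.031052.
Rearranging for μ₀: μ₀ = (μ_n·τ_n − τ_data·x̄)/τ₀ = (366.7661·0.031052 − 0.029463·362.8) / 0.001589 = 0.699645/0.001589 ≈ 440.3.

μ₀ = 440.3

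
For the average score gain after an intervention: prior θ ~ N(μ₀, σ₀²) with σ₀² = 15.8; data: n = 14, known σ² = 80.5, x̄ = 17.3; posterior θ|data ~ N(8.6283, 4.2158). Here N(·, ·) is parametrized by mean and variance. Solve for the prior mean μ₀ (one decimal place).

μ₀ = -15.2

With known observation variance, the Normal–Normal posterior has precision τ_n = τ₀ + n/σ² and mean μ_n = (τ₀μ₀ + (n/σ²)x̄)/τ_n.
Here τ₀ = 1/15.8 = 0.063291 and τ_data = 14/80.5 = 0.173913, so τ_n = 0.237204.
Rearranging for μ₀: μ₀ = (μ_n·τ_n − τ_data·x̄)/τ₀ = (8.6283·0.237204 − 0.173913·17.3) / 0.063291 = -0.962028/0.063291 ≈ -15.2.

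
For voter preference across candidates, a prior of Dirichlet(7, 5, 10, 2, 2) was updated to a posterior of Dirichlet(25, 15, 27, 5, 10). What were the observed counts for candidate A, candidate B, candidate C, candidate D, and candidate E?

counts (18, 10, 17, 3, 8)

For a Dirichlet(α) prior with multinomial counts c, the posterior is Dirichlet(α + c) componentwise.
Counts are posterior − prior componentwise: 25−7=18, 15−5=10, 27−10=17, 5−2=3, 10−2=8.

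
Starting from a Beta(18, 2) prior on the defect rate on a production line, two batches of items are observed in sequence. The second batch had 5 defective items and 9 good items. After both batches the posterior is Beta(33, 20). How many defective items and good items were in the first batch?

Because Beta–binomial updating is additive in the counts, the combined data contributed (α_post−α_prior, β_post−β_prior) successes and failures.
Total across both batches: 33−18=15 defective items, 20−2=18 good items.
Subtract the second batch: 15−5=10 defective items and 18−9=9 good items.

10 defective items and 9 good items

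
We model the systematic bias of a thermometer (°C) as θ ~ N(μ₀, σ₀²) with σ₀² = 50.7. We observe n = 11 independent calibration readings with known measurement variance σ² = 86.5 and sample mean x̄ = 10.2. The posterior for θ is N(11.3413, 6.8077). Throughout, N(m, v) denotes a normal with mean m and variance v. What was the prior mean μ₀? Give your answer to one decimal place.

With known observation variance, the Normal–Normal posterior has precision τ_n = τ₀ + n/σ² and mean μ_n = (τ₀μ₀ + (n/σ²)x̄)/τ_n.
Here τ₀ = 1/50.7 = 0.019724 and τ_data = 11/86.5 = 0.127168, so τ_n = 0.146892.
Rearranging for μ₀: μ₀ = (μ_n·τ_n − τ_data·x̄)/τ₀ = (11.3413·0.146892 − 0.127168·10.2) / 0.019724 = 0.368833/0.019724 ≈ 18.7.

μ₀ = 18.7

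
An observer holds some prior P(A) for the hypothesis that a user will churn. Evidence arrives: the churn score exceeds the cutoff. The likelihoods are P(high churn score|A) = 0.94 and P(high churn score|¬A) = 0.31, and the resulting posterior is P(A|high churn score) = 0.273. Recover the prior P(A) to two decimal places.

Bayes' rule in odds form gives O(A|E) = O(A)·[P(E|A)/P(E|¬A)], hence O(A) = O(A|E)/LR.
Posterior odds = 0.273/(1−0.273) = 0.3755. LR = 0.94/0.31 = 3.0323.
Prior odds = 0.3755/3.0323 = 0.1238, so P(A) = 0.1238/(1+0.1238) ≈ 0.11.

P(A) = 0.11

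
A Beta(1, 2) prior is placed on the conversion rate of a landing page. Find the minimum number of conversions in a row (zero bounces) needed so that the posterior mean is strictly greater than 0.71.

k = 4

After k conversions and 0 bounces the posterior is Beta(1+k, 2), with mean (1+k)/(1+2+k).
Set (1+k)/(3+k) > 0.71 and solve: k > (0.71·3 − 1)/(1 − 0.71) = 3.897.
The smallest integer exceeding 3.897 is 4, and checking k=4: (5)/(7) = 0.7143 > 0.71.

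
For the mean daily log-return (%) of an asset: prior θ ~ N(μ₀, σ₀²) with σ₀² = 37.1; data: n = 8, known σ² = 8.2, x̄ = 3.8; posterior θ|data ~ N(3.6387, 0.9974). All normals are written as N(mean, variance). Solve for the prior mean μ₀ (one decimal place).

With known observation variance, the Normal–Normal posterior has precision τ_n = τ₀ + n/σ² and mean μ_n = (τ₀μ₀ + (n/σ²)x̄)/τ_n.
Here τ₀ = 1/37.1 = 0.026954 and τ_data = 8/8.2 = 0.975610, so τ_n = 1.002564.
Rearranging for μ₀: μ₀ = (μ_n·τ_n − τ_data·x̄)/τ₀ = (3.6387·1.002564 − 0.975610·3.8) / 0.026954 = -0.059288/0.026954 ≈ -2.2.

μ₀ = -2.2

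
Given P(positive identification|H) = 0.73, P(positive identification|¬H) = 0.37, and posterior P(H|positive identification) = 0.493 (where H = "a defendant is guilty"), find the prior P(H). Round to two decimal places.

P(H) = 0.33

In odds form, posterior odds = prior odds × likelihood ratio, so prior odds = posterior odds ÷ LR.
Posterior odds = 0.493/(1−0.493) = 0.9724. LR = 0.73/0.37 = 1.9730.
Prior odds = 0.9724/1.9730 = 0.4929, so P(H) = 0.4929/(1+0.4929) ≈ 0.33.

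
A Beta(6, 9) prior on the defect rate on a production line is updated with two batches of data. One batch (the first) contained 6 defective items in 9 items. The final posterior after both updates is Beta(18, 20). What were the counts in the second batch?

6 defective items and 8 good items

Sequential conjugate updates are equivalent to a single update on the pooled data, so total successes = posterior α − prior α and total failures = posterior β − prior β.
Total across both batches: 18−6=12 defective items, 20−9=11 good items.
Subtract the first batch: 12−6=6 defective items and 11−3=8 good items.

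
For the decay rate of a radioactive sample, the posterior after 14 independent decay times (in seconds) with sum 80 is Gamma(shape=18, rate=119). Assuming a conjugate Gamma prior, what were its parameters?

Gamma(shape=4, rate=39)

For an exponential likelihood with a Gamma(α, β) prior on the rate, n observations with total T give posterior Gamma(α+n, β+T).
So α = 18 − 14 = 4 and β = 119 − 80 = 39.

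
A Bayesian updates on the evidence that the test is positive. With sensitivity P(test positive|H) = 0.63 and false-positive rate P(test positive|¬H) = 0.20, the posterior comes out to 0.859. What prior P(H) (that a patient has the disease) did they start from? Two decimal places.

Bayes' rule in odds form gives O(H|E) = O(H)·[P(E|H)/P(E|¬H)], hence O(H) = O(H|E)/LR.
Posterior odds = 0.859/(1−0.859) = 6.0922. LR = 0.63/0.20 = 3.1500.
Prior odds = 6.0922/3.1500 = 1.9340, so P(H) = 1.9340/(1+1.9340) ≈ 0.66.

P(H) = 0.66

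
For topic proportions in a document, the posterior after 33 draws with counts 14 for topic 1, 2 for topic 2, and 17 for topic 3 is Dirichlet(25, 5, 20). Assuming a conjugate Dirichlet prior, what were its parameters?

For a Dirichlet(α) prior with multinomial counts c, the posterior is Dirichlet(α + c) componentwise.
Subtract each count from the matching posterior parameter: 25−14=11, 5−2=3, 20−17=3.

Dirichlet(11, 3, 3)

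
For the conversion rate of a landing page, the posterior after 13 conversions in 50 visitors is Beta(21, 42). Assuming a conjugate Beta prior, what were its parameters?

Under Beta–binomial conjugacy the posterior parameters are (α+s, β+f).
So α = 21 − 13 = 8 and β = 42 − 37 = 5.

Beta(8, 5)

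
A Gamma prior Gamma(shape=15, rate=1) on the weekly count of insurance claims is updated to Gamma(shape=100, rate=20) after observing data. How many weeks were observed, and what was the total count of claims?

A Gamma(α, β) prior (rate parametrization) on a Poisson rate with n observations summing to S gives posterior Gamma(α+S, β+n).
Matching: Σxᵢ = 100 − 15 = 85 and n = 20 − 1 = 19.

n = 19 weeks with total 85 claims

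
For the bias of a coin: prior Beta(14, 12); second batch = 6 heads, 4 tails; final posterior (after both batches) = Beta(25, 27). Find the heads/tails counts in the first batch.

5 heads and 11 tails

Sequential conjugate updates are equivalent to a single update on the pooled data, so total successes = posterior α − prior α and total failures = posterior β − prior β.
Total across both batches: 25−14=11 heads, 27−12=15 tails.
Subtract the second batch: 11−6=5 heads and 15−4=11 tails.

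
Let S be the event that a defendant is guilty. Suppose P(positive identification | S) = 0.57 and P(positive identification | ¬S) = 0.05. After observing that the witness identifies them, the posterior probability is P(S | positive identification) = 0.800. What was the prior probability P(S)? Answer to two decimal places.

In odds form, posterior odds = prior odds × likelihood ratio, so prior odds = posterior odds ÷ LR.
Posterior odds = 0.800/(1−0.800) = 4.0000. LR = 0.57/0.05 = 11.4000.
Prior odds = 4.0000/11.4000 = 0.3509, so P(S) = 0.3509/(1+0.3509) ≈ 0.26.

P(S) = 0.26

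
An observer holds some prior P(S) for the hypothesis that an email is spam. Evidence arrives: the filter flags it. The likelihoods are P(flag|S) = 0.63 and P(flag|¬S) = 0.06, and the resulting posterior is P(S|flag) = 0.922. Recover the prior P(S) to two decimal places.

Bayes' rule in odds form gives O(S|E) = O(S)·[P(E|S)/P(E|¬S)], hence O(S) = O(S|E)/LR.
Posterior odds = 0.922/(1−0.922) = 11.8205. LR = 0.63/0.06 = 10.5000.
Prior odds = 11.8205/10.5000 = 1.1258, so P(S) = 1.1258/(1+1.1258) ≈ 0.53.

P(S) = 0.53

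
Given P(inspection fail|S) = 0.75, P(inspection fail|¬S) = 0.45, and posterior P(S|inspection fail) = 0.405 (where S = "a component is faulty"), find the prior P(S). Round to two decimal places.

P(S) = 0.29

Bayes' rule in odds form gives O(S|E) = O(S)·[P(E|S)/P(E|¬S)], hence O(S) = O(S|E)/LR.
Posterior odds = 0.405/(1−0.405) = 0.6807. LR = 0.75/0.45 = 1.6667.
Prior odds = 0.6807/1.6667 = 0.4084, so P(S) = 0.4084/(1+0.4084) ≈ 0.29.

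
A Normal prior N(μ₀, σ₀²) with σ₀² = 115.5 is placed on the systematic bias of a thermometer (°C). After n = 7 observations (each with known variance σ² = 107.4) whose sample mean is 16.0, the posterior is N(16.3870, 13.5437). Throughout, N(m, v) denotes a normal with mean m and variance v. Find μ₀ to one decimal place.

μ₀ = 19.3

The posterior mean is a precision-weighted average: μ_n = (τ₀μ₀ + τ_data·x̄)/(τ₀+τ_data), with τ₀=1/σ₀² and τ_data=n/σ².
Here τ₀ = 1/115.5 = 0.008658 and τ_data = 7/107.4 = 0.065177, so τ_n = 0.073835.
Rearranging for μ₀: μ₀ = (μ_n·τ_n − τ_data·x̄)/τ₀ = (16.3870·0.073835 − 0.065177·16.0) / 0.008658 = 0.167102/0.008658 ≈ 19.3.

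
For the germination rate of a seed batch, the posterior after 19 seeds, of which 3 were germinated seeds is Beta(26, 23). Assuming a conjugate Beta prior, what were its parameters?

Beta(23, 7)

A Beta(α, β) prior with s successes and f failures in binomial data gives a Beta(α+s, β+f) posterior.
Subtract the data counts: 26−3=23, 23−16=7.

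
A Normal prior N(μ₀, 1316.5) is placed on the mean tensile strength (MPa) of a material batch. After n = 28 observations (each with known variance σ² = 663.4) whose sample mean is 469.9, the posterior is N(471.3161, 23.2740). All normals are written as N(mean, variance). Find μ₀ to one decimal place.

The posterior mean is a precision-weighted average: μ_n = (τ₀μ₀ + τ_data·x̄)/(τ₀+τ_data), with τ₀=1/σ₀² and τ_data=n/σ².
Here τ₀ = 1/1316.5 = 0.000760 and τ_data = 28/663.4 = 0.042207, so τ_n = 0.042967.
Rearranging for μ₀: μ₀ = (μ_n·τ_n − τ_data·x̄)/τ₀ = (471.3161·0.042967 − 0.042207·469.9) / 0.000760 = 0.417970/0.000760 ≈ 550.0.

μ₀ = 550.0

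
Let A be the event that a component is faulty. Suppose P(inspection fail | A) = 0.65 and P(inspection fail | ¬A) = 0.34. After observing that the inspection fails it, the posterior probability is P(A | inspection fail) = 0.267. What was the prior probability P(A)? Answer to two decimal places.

Bayes' rule in odds form gives O(A|E) = O(A)·[P(E|A)/P(E|¬A)], hence O(A) = O(A|E)/LR.
Posterior odds = 0.267/(1−0.267) = 0.3643. LR = 0.65/0.34 = 1.9118.
Prior odds = 0.3643/1.9118 = 0.1906, so P(A) = 0.1906/(1+0.1906) ≈ 0.16.

P(A) = 0.16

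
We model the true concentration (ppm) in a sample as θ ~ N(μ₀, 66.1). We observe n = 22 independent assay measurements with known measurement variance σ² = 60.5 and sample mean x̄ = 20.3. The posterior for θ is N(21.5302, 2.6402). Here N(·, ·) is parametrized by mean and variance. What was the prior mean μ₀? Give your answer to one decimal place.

μ₀ = 51.1

With known observation variance, the Normal–Normal posterior has precision τ_n = τ₀ + n/σ² and mean μ_n = (τ₀μ₀ + (n/σ²)x̄)/τ_n.
Here τ₀ = 1/66.1 = 0.015129 and τ_data = 22/60.5 = 0.363636, so τ_n = 0.378765.
Rearranging for μ₀: μ₀ = (μ_n·τ_n − τ_data·x̄)/τ₀ = (21.5302·0.378765 − 0.363636·20.3) / 0.015129 = 0.773075/0.015129 ≈ 51.1.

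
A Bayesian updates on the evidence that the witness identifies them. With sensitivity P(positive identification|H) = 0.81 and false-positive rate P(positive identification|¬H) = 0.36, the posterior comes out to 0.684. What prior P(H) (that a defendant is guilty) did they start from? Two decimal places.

In odds form, posterior odds = prior odds × likelihood ratio, so prior odds = posterior odds ÷ LR.
Posterior odds = 0.684/(1−0.684) = 2.1646. LR = 0.81/0.36 = 2.2500.
Prior odds = 2.1646/2.2500 = 0.9620, so P(H) = 0.9620/(1+0.9620) ≈ 0.49.

P(H) = 0.49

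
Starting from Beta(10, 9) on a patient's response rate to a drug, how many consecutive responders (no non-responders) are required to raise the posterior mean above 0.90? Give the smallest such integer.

k = 72

After k responders and 0 non-responders the posterior is Beta(10+k, 9), with mean (10+k)/(10+9+k).
Set (10+k)/(19+k) > 0.90 and solve: k > (0.90·19 − 10)/(1 − 0.90) = 71.000.
The smallest integer exceeding 71.000 is 72, and checking k=72: (82)/(91) = 0.9011 > 0.90.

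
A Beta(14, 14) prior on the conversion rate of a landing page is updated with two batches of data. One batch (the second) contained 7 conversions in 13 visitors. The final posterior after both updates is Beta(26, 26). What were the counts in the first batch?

Sequential conjugate updates are equivalent to a single update on the pooled data, so total successes = posterior α − prior α and total failures = posterior β − prior β.
Total across both batches: 26−14=12 conversions, 26−14=12 bounces.
Subtract the second batch: 12−7=5 conversions and 12−6=6 bounces.

5 conversions and 6 bounces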